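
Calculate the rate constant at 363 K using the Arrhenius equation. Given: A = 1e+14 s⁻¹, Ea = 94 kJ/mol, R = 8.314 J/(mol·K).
2.97e+00 s⁻¹

k = A·exp(-Ea/(R·T)) = 1e+14·exp(-94000/(8.314·363)) = 1e+14·exp(-31.1466) = 1e+14·2.9729e-14 = 2.97e+00 s⁻¹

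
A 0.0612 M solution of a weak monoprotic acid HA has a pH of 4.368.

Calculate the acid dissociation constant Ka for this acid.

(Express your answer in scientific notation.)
K_a = 3.00e-08

[H⁺] = 10^(−pH) = 10^(−4.368) = 4.285e-05 M. For HA ⇌ H⁺ + A⁻, Ka = x²/(C − x) = (4.285e-05)²/(0.0612 − 4.285e-05) = 3.00e-08.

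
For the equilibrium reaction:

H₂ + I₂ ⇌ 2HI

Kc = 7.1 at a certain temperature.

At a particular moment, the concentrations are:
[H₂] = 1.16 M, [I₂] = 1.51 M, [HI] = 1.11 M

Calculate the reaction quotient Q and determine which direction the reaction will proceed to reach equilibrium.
Q = 0.703, Q < K, reaction proceeds forward (toward products)

Q = ([HI]^2) / ([H₂] × [I₂])
  = ((1.11)^2) / ((1.16)·(1.51)) = 1.2321/1.7516 = 0.7034
Since Q = 0.7034 < Kc = 7.1, the reaction proceeds forward (toward products) to reach equilibrium.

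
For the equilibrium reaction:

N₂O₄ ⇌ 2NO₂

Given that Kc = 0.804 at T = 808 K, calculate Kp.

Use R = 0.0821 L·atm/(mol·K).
K_p = 53.3348

Δn = (moles gaseous products) − (moles gaseous reactants) = 1
T = 808 K; RT = 0.0821 × 808 = 66.3368
Kp = Kc·(RT)^Δn = 0.804 × (66.3368)^1 = 0.804 × 66.3368 = 53.3348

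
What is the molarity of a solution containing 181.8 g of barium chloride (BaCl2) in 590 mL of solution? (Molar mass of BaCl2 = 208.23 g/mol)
Moles of BaCl2 = 181.8 g ÷ 208.23 g/mol = 0.873073 mol
Volume = 590 mL = 0.59 L
Molarity = 0.873073 mol ÷ 0.59 L = 1.48 M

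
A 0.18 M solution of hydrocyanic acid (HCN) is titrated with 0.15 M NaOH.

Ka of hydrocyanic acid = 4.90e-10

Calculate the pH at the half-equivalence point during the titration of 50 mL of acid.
pH = pKa = 9.31

At the half-equivalence point, [HA] = [A⁻], so by Henderson–Hasselbalch pH = pKa + log(1) = pKa.
pKa = −log(4.90e-10) = 9.31.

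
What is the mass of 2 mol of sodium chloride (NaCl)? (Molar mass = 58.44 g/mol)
Mass = 2 mol × 58.44 g/mol = 116.9 g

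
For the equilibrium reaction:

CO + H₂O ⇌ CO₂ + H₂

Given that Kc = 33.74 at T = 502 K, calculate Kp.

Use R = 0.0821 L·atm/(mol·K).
K_p = 33.7400

Δn = (moles gaseous products) − (moles gaseous reactants) = 0
T = 502 K; RT = 0.0821 × 502 = 41.2142
Kp = Kc·(RT)^Δn = 33.74 × (41.2142)^0 = 33.74 × 1 = 33.7400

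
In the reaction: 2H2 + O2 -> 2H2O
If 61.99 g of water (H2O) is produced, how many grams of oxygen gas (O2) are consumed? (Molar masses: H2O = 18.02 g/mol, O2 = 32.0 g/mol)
Moles of H2O = 61.99 g ÷ 18.02 g/mol = 3.44007 mol
Mole ratio: 1 mol O2 / 2 mol H2O
Moles of O2 = 3.44007 × (1/2) = 1.72003 mol
Mass of O2 = 1.72003 mol × 32.0 g/mol = 55.04 g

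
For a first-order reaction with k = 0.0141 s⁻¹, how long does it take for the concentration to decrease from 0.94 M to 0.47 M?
49.16 s

From ln[A] = ln[A]₀ - k·t: t = ln([A]₀/[A])/k = ln(0.94/0.47)/0.0141 = ln(2.0000)/0.0141 = 0.6931/0.0141 = 49.16 s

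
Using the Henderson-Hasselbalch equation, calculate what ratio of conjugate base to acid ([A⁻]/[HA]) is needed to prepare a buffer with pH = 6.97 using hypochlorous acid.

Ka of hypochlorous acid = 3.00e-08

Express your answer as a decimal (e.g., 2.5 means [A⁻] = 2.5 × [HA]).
[A⁻]/[HA] = 0.280

pKa = −log(3.00e-08) = 7.5229. pH = pKa + log([A⁻]/[HA]). 6.97 = 7.5229 + log(ratio). log(ratio) = 6.97 − 7.5229 = -0.5529. ratio = 10^(-0.5529) = 0.280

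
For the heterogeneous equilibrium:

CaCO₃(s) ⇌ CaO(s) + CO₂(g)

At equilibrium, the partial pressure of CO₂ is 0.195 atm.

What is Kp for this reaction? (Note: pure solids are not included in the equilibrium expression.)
K_p = 0.195

Solids (CaCO₃, CaO) have activity 1 and are excluded.
Kp = P(CO₂) = 0.195.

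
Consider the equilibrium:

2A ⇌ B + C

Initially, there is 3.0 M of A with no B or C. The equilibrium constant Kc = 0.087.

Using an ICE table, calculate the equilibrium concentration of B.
[B] = 0.557 M

ICE: [A] = 3.0 − 2x, [B] = [C] = x.
Kc = x²/(3.0 − 2x)² = 0.087 ⇒ √Kc = x/(3.0 − 2x).
x = √0.087·3.0/(1 + 2√0.087) = 0.29496·3.0/1.5899 = 0.55655.
[B] = x = 0.557 M.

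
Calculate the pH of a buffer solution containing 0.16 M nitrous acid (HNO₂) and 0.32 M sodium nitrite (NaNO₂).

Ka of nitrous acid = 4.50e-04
pH = 3.65

pKa = -log(4.50e-04) = 3.35. pH = pKa + log([A⁻]/[HA]) = 3.35 + log(0.32/0.16)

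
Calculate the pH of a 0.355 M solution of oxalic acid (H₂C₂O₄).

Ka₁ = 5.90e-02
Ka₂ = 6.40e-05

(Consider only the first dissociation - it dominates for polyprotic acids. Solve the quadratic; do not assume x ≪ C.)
pH = 0.93

x² + Ka₁·x − Ka₁·C = 0 with Ka₁ = 5.90e-02, C = 0.355.
x = (−Ka₁ + √(Ka₁² + 4·Ka₁·C))/2 = 1.1820e-01 M, so pH = 0.93.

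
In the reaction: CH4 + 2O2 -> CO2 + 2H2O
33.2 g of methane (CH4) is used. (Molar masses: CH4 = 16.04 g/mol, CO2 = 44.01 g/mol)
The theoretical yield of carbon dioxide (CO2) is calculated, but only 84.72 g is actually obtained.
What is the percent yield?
Moles of CH4 = 33.2 g ÷ 16.04 g/mol = 2.06983 mol
Mole ratio: 1 mol CO2 / 1 mol CH4
Moles of CO2 = 2.06983 × (1/1) = 2.06983 mol
Theoretical yield = 2.06983 mol × 44.01 g/mol = 91.093 g
Actual yield = 84.72 g
Percent yield = (84.72 / 91.093) × 100% = 93.0%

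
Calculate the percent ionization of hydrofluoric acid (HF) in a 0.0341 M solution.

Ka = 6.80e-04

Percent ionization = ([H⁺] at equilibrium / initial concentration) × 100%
Percent ionization = 13.2%

Let x = [H⁺]. Ka = x²/(C - x) ⇒ x² + (6.80e-04)x - (6.80e-04)(0.0341) = 0. x = 4.4874e-03. Percent = (4.4874e-03/0.0341) × 100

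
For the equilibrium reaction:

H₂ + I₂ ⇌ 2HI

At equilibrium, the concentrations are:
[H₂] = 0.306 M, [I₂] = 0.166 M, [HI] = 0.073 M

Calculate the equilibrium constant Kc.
K_c = 0.1049

Kc = ([HI]^2) / ([H₂] × [I₂])
   = ((0.073)^2) / ((0.306)·(0.166))
   = 0.005329 / 0.050796 = 0.1049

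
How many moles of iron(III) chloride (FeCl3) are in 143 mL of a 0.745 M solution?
Moles = Molarity × Volume (L)
Moles = 0.745 M × 0.143 L = 0.1065 mol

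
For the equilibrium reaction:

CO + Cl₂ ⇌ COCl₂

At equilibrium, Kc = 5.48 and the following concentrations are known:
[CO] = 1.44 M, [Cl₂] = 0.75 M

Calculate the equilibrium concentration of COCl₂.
[COCl₂] = 5.9184 M

Kc = ([COCl₂]) / ([CO] × [Cl₂]) = 5.48
[COCl₂]^1 = Kc · (reactant terms)/(other product terms) = 5.48 · 1.08 / 1 = 5.9184
[COCl₂] = 5.9184 M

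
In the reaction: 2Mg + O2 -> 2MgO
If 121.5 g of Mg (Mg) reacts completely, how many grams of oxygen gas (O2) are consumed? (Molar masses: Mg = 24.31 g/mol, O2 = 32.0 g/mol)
Moles of Mg = 121.5 g ÷ 24.31 g/mol = 4.99794 mol
Mole ratio: 1 mol O2 / 2 mol Mg
Moles of O2 = 4.99794 × (1/2) = 2.49897 mol
Mass of O2 = 2.49897 mol × 32.0 g/mol = 79.97 g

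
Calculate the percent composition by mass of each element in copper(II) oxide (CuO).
Cu: 79.89%, O: 20.11%

Molar mass of CuO = 79.55 g/mol
% Cu = (1 × 63.55) / 79.55 × 100% = 63.55 / 79.55 × 100% = 79.89%
% O = (1 × 16.0) / 79.55 × 100% = 16 / 79.55 × 100% = 20.11%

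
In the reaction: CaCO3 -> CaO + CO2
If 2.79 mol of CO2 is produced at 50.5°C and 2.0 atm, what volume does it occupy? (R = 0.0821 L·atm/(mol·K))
T = 50.5°C + 273.15 = 323.65 K
V = nRT/P = (2.79 × 0.0821 × 323.65) / 2.0
V = 37.07 L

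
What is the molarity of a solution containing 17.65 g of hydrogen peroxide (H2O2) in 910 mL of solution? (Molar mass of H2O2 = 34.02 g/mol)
Moles of H2O2 = 17.65 g ÷ 34.02 g/mol = 0.518812 mol
Volume = 910 mL = 0.91 L
Molarity = 0.518812 mol ÷ 0.91 L = 0.5701 M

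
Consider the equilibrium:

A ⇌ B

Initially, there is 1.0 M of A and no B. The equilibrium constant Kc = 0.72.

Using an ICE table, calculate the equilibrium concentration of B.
[B] = 0.419 M

ICE: [A] = 1.0 − x, [B] = x.
Kc = x/(1.0 − x) = 0.72 ⇒ x = 0.72·1.0/(1 + 0.72) = 0.72/1.72 = 0.4186.
[B] = x = 0.419 M.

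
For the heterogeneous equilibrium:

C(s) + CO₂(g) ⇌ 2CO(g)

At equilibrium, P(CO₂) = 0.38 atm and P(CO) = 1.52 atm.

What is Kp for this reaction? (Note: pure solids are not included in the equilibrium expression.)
K_p = 6.080

Solid C is excluded.
Kp = P(CO)²/P(CO₂) = (1.52)²/0.38 = 2.31/0.38 = 6.080.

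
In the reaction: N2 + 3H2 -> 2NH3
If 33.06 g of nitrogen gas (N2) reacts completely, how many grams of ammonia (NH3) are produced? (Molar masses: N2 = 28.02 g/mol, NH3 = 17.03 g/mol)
Moles of N2 = 33.06 g ÷ 28.02 g/mol = 1.17987 mol
Mole ratio: 2 mol NH3 / 1 mol N2
Moles of NH3 = 1.17987 × (2/1) = 2.35974 mol
Mass of NH3 = 2.35974 mol × 17.03 g/mol = 40.19 g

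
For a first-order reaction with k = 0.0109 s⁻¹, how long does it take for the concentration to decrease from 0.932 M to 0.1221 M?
186.47 s

From ln[A] = ln[A]₀ - k·t: t = ln([A]₀/[A])/k = ln(0.932/0.1221)/0.0109 = ln(7.6331)/0.0109 = 2.0325/0.0109 = 186.47 s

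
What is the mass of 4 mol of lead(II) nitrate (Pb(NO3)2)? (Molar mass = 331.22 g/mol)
Mass = 4 mol × 331.22 g/mol = 1325 g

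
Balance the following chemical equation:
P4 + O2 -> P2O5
Balanced equation:
P4 + 5O2 -> 2P2O5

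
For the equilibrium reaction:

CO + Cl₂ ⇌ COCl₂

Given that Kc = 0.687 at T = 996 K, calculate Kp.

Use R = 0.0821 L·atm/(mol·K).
K_p = 0.0084

Δn = (moles gaseous products) − (moles gaseous reactants) = -1
T = 996 K; RT = 0.0821 × 996 = 81.7716
Kp = Kc·(RT)^Δn = 0.687 × (81.7716)^-1 = 0.687 × 0.0122292 = 0.0084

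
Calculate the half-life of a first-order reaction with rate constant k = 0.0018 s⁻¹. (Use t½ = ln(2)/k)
385.08 s

t½ = ln(2)/k = 0.6931/0.0018 = 385.08 s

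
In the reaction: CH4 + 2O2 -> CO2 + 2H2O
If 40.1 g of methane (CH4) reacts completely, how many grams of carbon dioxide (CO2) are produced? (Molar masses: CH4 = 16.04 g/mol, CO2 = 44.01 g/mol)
Moles of CH4 = 40.1 g ÷ 16.04 g/mol = 2.5 mol
Mole ratio: 1 mol CO2 / 1 mol CH4
Moles of CO2 = 2.5 × (1/1) = 2.5 mol
Mass of CO2 = 2.5 mol × 44.01 g/mol = 110 g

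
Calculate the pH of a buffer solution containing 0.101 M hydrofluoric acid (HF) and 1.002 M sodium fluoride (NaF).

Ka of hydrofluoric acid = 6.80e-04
pH = 4.16

pKa = -log(6.80e-04) = 3.17. pH = pKa + log([A⁻]/[HA]) = 3.17 + log(1.002/0.101)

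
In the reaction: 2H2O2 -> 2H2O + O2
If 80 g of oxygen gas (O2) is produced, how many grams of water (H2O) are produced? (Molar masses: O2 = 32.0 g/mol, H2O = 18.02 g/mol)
Moles of O2 = 80 g ÷ 32.0 g/mol = 2.5 mol
Mole ratio: 2 mol H2O / 1 mol O2
Moles of H2O = 2.5 × (2/1) = 5 mol
Mass of H2O = 5 mol × 18.02 g/mol = 90.1 g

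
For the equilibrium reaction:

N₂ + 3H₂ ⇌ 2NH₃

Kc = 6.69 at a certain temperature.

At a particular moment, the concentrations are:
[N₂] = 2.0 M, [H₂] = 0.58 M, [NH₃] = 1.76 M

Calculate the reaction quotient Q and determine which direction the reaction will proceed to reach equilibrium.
Q = 7.938, Q > K, reaction proceeds reverse (toward reactants)

Q = ([NH₃]^2) / ([N₂] × [H₂]^3)
  = ((1.76)^2) / ((2.0)·(0.58)^3) = 3.0976/0.39022 = 7.938
Since Q = 7.938 > Kc = 6.69, the reaction proceeds reverse (toward reactants) to reach equilibrium.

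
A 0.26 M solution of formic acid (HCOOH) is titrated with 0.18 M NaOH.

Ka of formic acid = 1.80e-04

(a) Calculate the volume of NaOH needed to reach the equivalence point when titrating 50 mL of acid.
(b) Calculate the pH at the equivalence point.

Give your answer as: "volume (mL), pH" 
V = 72.2 mL, pH = 8.39

(a) At equivalence: moles acid = moles base.
moles acid = 0.26 × 0.05 = 0.013 mol; V_NaOH = 0.013/0.18 = 0.07222 L = 72.2 mL.
(b) At equivalence, all acid → conjugate base A⁻ at [A⁻] = 0.013/0.1222 = 0.1064 M.
Kb = Kw/Ka = 1.0e-14/1.80e-04 = 5.556e-11; [OH⁻] = √(Kb·[A⁻]) = 2.431e-06; pOH = 5.61; pH = 14 − pOH = 8.39.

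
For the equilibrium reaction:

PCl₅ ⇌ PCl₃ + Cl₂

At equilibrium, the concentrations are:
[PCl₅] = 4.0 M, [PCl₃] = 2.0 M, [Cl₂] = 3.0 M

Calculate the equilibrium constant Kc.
K_c = 1.5000

Kc = ([PCl₃] × [Cl₂]) / ([PCl₅])
   = ((2.0)·(3.0)) / ((4.0))
   = 6 / 4 = 1.5000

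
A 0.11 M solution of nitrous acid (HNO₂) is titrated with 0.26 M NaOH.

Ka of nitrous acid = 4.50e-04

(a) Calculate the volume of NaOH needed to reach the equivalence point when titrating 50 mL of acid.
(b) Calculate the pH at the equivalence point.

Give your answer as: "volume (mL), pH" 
V = 21.2 mL, pH = 8.12

(a) At equivalence: moles acid = moles base.
moles acid = 0.11 × 0.05 = 0.0055 mol; V_NaOH = 0.0055/0.26 = 0.02115 L = 21.2 mL.
(b) At equivalence, all acid → conjugate base A⁻ at [A⁻] = 0.0055/0.07115 = 0.0773 M.
Kb = Kw/Ka = 1.0e-14/4.50e-04 = 2.222e-11; [OH⁻] = √(Kb·[A⁻]) = 1.311e-06; pOH = 5.88; pH = 14 − pOH = 8.12.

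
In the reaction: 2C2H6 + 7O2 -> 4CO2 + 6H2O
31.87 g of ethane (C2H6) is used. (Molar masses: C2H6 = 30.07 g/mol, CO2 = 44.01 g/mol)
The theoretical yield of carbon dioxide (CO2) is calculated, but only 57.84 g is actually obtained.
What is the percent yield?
Moles of C2H6 = 31.87 g ÷ 30.07 g/mol = 1.05986 mol
Mole ratio: 4 mol CO2 / 2 mol C2H6
Moles of CO2 = 1.05986 × (4/2) = 2.11972 mol
Theoretical yield = 2.11972 mol × 44.01 g/mol = 93.289 g
Actual yield = 57.84 g
Percent yield = (57.84 / 93.289) × 100% = 62.0%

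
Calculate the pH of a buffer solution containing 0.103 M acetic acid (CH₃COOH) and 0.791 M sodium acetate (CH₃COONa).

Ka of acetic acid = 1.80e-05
pH = 5.63

pKa = -log(1.80e-05) = 4.74. pH = pKa + log([A⁻]/[HA]) = 4.74 + log(0.791/0.103)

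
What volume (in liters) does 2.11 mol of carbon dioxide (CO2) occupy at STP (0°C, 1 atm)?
At STP, 1 mol of gas occupies 22.4 L
Volume = 2.11 mol × 22.4 L/mol = 47.26 L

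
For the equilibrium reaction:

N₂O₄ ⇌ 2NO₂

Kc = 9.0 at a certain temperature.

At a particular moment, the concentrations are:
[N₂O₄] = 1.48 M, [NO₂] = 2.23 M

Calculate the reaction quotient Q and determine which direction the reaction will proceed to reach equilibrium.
Q = 3.360, Q < K, reaction proceeds forward (toward products)

Q = ([NO₂]^2) / ([N₂O₄])
  = ((2.23)^2) / ((1.48)) = 4.9729/1.48 = 3.36
Since Q = 3.36 < Kc = 9.0, the reaction proceeds forward (toward products) to reach equilibrium.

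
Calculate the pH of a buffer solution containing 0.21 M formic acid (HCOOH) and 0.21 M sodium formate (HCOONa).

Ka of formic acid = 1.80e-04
pH = 3.74

pKa = -log(1.80e-04) = 3.74. pH = pKa + log([A⁻]/[HA]) = 3.74 + log(0.21/0.21)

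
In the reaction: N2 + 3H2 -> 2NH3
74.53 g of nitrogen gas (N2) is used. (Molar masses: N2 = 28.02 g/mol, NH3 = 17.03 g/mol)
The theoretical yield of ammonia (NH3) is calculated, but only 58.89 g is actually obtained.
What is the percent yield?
Moles of N2 = 74.53 g ÷ 28.02 g/mol = 2.65989 mol
Mole ratio: 2 mol NH3 / 1 mol N2
Moles of NH3 = 2.65989 × (2/1) = 5.31977 mol
Theoretical yield = 5.31977 mol × 17.03 g/mol = 90.596 g
Actual yield = 58.89 g
Percent yield = (58.89 / 90.596) × 100% = 65.0%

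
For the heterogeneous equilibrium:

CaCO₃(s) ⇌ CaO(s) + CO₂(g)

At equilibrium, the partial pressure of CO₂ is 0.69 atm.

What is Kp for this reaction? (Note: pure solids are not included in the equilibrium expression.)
K_p = 0.69

Solids (CaCO₃, CaO) have activity 1 and are excluded.
Kp = P(CO₂) = 0.69.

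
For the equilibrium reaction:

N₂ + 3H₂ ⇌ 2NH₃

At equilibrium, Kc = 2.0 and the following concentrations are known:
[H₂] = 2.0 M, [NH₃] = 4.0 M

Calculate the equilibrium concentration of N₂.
[N₂] = 1.0000 M

Kc = ([NH₃]^2) / ([N₂] × [H₂]^3) = 2.0
[N₂]^1 = (product terms)/(Kc · other reactant terms) = 16 / (2.0 · 8) = 1
[N₂] = 1.0000 M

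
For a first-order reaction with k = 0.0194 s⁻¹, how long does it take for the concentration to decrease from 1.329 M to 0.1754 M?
104.39 s

From ln[A] = ln[A]₀ - k·t: t = ln([A]₀/[A])/k = ln(1.329/0.1754)/0.0194 = ln(7.5770)/0.0194 = 2.0251/0.0194 = 104.39 s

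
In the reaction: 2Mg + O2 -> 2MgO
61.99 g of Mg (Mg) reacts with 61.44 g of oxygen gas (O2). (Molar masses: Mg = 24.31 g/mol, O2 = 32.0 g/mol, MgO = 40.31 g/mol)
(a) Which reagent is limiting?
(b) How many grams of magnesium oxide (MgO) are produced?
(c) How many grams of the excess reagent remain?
(a) Mg, (b) 102.8 g, (c) 20.64 g

Moles of Mg = 61.99 g ÷ 24.31 g/mol = 2.54998 mol
Moles of O2 = 61.44 g ÷ 32.0 g/mol = 1.92 mol
Moles ÷ coefficient: Mg: 2.54998/2 = 1.275, O2: 1.92/1 = 1.92
(a) Mg has the smaller value, so Mg is the limiting reagent.
(b) Moles of MgO = 2.54998 mol Mg × (2/2) = 2.54998 mol; mass = 2.54998 mol × 40.31 g/mol = 102.8 g
(c) O2 consumed = 2.54998 × (1/2) = 1.27499 mol; remaining = 1.92 − 1.27499 = 0.64501 mol; mass = 0.64501 mol × 32.0 g/mol = 20.64 g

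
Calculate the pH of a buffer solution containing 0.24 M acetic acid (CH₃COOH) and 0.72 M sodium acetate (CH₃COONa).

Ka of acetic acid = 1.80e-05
pH = 5.22

pKa = -log(1.80e-05) = 4.74. pH = pKa + log([A⁻]/[HA]) = 4.74 + log(0.72/0.24)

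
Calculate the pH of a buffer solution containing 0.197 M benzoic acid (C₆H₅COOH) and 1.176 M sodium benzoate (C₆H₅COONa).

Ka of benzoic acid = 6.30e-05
pH = 4.98

pKa = -log(6.30e-05) = 4.20. pH = pKa + log([A⁻]/[HA]) = 4.20 + log(1.176/0.197)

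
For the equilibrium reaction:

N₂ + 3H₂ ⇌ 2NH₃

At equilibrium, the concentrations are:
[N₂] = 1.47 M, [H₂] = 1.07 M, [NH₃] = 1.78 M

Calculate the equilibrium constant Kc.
K_c = 1.7594

Kc = ([NH₃]^2) / ([N₂] × [H₂]^3)
   = ((1.78)^2) / ((1.47)·(1.07)^3)
   = 3.1684 / 1.8008 = 1.7594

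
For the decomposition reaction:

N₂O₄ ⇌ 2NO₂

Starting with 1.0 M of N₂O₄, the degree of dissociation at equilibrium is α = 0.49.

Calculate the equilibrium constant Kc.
K_c = 1.8831

x = α·[A]₀ = 0.49 × 1.0 = 0.49 M dissociated.
At eq: [N₂O₄] = 1.0 − 0.49 = 0.51 M; [NO₂] = 2x = 0.98 M.
Kc = [NO₂]²/[N₂O₄] = (0.98)²/0.51 = 1.883.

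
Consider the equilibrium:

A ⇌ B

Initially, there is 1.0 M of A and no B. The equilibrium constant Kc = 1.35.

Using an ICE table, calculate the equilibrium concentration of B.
[B] = 0.574 M

ICE: [A] = 1.0 − x, [B] = x.
Kc = x/(1.0 − x) = 1.35 ⇒ x = 1.35·1.0/(1 + 1.35) = 1.35/2.35 = 0.5745.
[B] = x = 0.574 M.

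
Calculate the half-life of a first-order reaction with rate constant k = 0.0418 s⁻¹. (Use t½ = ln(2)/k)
16.58 s

t½ = ln(2)/k = 0.6931/0.0418 = 16.58 s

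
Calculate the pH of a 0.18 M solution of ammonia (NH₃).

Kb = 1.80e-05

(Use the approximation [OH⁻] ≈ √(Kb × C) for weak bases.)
pH = 11.26

[OH⁻] = √(Kb × C) = √(1.80e-05 × 0.18) = 1.8000e-03. pOH = 2.74, pH = 14 - pOH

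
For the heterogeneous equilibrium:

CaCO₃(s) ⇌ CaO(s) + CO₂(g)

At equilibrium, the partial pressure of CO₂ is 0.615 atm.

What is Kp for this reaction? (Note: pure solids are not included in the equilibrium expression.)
K_p = 0.615

Solids (CaCO₃, CaO) have activity 1 and are excluded.
Kp = P(CO₂) = 0.615.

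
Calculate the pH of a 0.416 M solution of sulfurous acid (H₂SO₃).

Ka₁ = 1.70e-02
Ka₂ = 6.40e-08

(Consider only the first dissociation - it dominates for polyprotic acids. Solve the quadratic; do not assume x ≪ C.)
pH = 1.12

x² + Ka₁·x − Ka₁·C = 0 with Ka₁ = 1.70e-02, C = 0.416.
x = (−Ka₁ + √(Ka₁² + 4·Ka₁·C))/2 = 7.6024e-02 M, so pH = 1.12.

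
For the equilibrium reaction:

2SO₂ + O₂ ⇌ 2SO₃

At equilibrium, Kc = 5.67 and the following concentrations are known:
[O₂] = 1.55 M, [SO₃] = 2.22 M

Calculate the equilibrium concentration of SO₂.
[SO₂] = 0.7489 M

Kc = ([SO₃]^2) / ([SO₂]^2 × [O₂]) = 5.67
[SO₂]^2 = (product terms)/(Kc · other reactant terms) = 4.9284 / (5.67 · 1.55) = 0.56078
[SO₂] = (0.56078)^(1/2) = 0.7489 M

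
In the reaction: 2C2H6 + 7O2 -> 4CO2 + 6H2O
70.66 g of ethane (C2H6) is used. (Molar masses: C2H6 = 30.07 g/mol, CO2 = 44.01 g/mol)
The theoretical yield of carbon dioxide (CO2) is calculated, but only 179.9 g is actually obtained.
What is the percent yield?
Moles of C2H6 = 70.66 g ÷ 30.07 g/mol = 2.34985 mol
Mole ratio: 4 mol CO2 / 2 mol C2H6
Moles of CO2 = 2.34985 × (4/2) = 4.6997 mol
Theoretical yield = 4.6997 mol × 44.01 g/mol = 206.83 g
Actual yield = 179.9 g
Percent yield = (179.9 / 206.83) × 100% = 87.0%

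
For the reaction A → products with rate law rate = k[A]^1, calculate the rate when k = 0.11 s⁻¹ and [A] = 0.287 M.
0.03157 M/s

rate = k·[A]^1 = 0.11·(0.287)^1 = 0.11·0.287 = 0.03157 M/s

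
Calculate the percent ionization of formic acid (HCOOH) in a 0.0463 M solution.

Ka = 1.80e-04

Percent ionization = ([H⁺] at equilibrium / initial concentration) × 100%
Percent ionization = 6.04%

Let x = [H⁺]. Ka = x²/(C - x) ⇒ x² + (1.80e-04)x - (1.80e-04)(0.0463) = 0. x = 2.7983e-03. Percent = (2.7983e-03/0.0463) × 100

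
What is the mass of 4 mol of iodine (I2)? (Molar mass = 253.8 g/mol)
Mass = 4 mol × 253.8 g/mol = 1015 g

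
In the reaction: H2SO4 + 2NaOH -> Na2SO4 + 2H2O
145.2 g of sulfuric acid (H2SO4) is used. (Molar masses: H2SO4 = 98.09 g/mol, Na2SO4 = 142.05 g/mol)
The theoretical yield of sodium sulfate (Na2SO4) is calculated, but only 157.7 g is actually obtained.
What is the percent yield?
Moles of H2SO4 = 145.2 g ÷ 98.09 g/mol = 1.48027 mol
Mole ratio: 1 mol Na2SO4 / 1 mol H2SO4
Moles of Na2SO4 = 1.48027 × (1/1) = 1.48027 mol
Theoretical yield = 1.48027 mol × 142.05 g/mol = 210.27 g
Actual yield = 157.7 g
Percent yield = (157.7 / 210.27) × 100% = 75.0%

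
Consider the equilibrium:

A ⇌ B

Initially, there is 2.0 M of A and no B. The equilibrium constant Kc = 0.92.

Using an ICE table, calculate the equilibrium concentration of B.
[B] = 0.958 M

ICE: [A] = 2.0 − x, [B] = x.
Kc = x/(2.0 − x) = 0.92 ⇒ x = 0.92·2.0/(1 + 0.92) = 1.84/1.92 = 0.9583.
[B] = x = 0.958 M.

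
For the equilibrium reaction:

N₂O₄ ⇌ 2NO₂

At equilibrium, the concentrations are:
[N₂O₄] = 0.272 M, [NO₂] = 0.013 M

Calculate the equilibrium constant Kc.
K_c = 6.21e-04

Kc = ([NO₂]^2) / ([N₂O₄])
   = ((0.013)^2) / ((0.272))
   = 0.000169 / 0.272 = 6.21e-04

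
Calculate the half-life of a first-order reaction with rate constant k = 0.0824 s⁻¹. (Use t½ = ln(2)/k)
8.41 s

t½ = ln(2)/k = 0.6931/0.0824 = 8.41 s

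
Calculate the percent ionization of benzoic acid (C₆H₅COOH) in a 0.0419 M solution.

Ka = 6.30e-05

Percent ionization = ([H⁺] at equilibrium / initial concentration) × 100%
Percent ionization = 3.8%

Let x = [H⁺]. Ka = x²/(C - x) ⇒ x² + (6.30e-05)x - (6.30e-05)(0.0419) = 0. x = 1.5935e-03. Percent = (1.5935e-03/0.0419) × 100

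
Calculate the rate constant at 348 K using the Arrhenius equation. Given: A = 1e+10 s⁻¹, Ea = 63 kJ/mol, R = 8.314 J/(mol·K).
3.49e+00 s⁻¹

k = A·exp(-Ea/(R·T)) = 1e+10·exp(-63000/(8.314·348)) = 1e+10·exp(-21.7747) = 1e+10·3.4945e-10 = 3.49e+00 s⁻¹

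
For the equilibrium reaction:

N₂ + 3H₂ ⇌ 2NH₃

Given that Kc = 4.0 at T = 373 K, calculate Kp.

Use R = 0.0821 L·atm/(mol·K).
K_p = 0.0043

Δn = (moles gaseous products) − (moles gaseous reactants) = -2
T = 373 K; RT = 0.0821 × 373 = 30.6233
Kp = Kc·(RT)^Δn = 4.0 × (30.6233)^-2 = 4.0 × 0.00106634 = 0.0043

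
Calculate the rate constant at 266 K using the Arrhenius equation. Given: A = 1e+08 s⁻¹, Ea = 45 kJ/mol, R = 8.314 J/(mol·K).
1.46e-01 s⁻¹

k = A·exp(-Ea/(R·T)) = 1e+08·exp(-45000/(8.314·266)) = 1e+08·exp(-20.3480) = 1e+08·1.4554e-09 = 1.46e-01 s⁻¹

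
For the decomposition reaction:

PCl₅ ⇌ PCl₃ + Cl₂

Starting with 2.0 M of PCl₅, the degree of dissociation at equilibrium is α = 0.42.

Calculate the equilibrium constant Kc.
K_c = 0.6083

x = α·[A]₀ = 0.42 × 2.0 = 0.84 M dissociated.
At eq: [PCl₅] = 2.0 − 0.84 = 1.16 M; [PCl₃] = [Cl₂] = x = 0.84 M.
Kc = [PCl₃][Cl₂]/[PCl₅] = (0.84)²/1.16 = 0.6083.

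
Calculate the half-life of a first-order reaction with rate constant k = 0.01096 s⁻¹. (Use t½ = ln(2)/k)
63.24 s

t½ = ln(2)/k = 0.6931/0.01096 = 63.24 s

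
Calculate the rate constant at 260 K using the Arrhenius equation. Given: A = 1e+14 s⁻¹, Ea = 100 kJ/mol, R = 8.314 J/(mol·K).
8.11e-07 s⁻¹

k = A·exp(-Ea/(R·T)) = 1e+14·exp(-100000/(8.314·260)) = 1e+14·exp(-46.2612) = 1e+14·8.1101e-21 = 8.11e-07 s⁻¹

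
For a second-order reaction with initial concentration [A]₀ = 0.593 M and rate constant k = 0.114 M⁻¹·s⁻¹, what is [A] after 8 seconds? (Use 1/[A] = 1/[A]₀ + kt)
0.3849 M

1/[A] = 1/[A]₀ + k·t = 1/0.593 + (0.114)·(8) = 1.6863 + 0.9120 = 2.5983
[A] = 1/2.5983 = 0.3849 M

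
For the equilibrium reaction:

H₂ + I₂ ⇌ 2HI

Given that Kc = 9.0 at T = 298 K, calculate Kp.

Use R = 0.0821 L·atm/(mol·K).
K_p = 9.0000

Δn = (moles gaseous products) − (moles gaseous reactants) = 0
T = 298 K; RT = 0.0821 × 298 = 24.4658
Kp = Kc·(RT)^Δn = 9.0 × (24.4658)^0 = 9.0 × 1 = 9.0000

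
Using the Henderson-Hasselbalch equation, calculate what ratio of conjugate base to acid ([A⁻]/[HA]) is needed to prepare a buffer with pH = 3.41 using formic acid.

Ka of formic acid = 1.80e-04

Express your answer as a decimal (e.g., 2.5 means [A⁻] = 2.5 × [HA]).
[A⁻]/[HA] = 0.463

pKa = −log(1.80e-04) = 3.7447. pH = pKa + log([A⁻]/[HA]). 3.41 = 3.7447 + log(ratio). log(ratio) = 3.41 − 3.7447 = -0.3347. ratio = 10^(-0.3347) = 0.463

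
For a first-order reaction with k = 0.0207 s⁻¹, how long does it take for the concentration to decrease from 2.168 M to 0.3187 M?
92.62 s

From ln[A] = ln[A]₀ - k·t: t = ln([A]₀/[A])/k = ln(2.168/0.3187)/0.0207 = ln(6.8026)/0.0207 = 1.9173/0.0207 = 92.62 s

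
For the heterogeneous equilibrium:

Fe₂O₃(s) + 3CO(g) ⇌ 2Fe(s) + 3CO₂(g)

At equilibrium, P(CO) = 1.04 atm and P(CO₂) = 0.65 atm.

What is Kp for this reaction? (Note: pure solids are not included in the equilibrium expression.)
K_p = 0.244

Solids (Fe₂O₃, Fe) are excluded.
Kp = P(CO₂)³/P(CO)³ = (0.65)³/(1.04)³ = 0.2746/1.125 = 0.244.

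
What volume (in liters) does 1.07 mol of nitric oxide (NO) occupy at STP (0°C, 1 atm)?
At STP, 1 mol of gas occupies 22.4 L
Volume = 1.07 mol × 22.4 L/mol = 23.97 L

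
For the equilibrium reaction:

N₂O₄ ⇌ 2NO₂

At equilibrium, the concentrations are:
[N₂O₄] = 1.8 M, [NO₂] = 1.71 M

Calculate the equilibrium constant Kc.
K_c = 1.6245

Kc = ([NO₂]^2) / ([N₂O₄])
   = ((1.71)^2) / ((1.8))
   = 2.9241 / 1.8 = 1.6245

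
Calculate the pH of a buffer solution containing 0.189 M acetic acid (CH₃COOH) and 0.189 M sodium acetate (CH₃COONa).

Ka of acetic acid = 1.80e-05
pH = 4.74

pKa = -log(1.80e-05) = 4.74. pH = pKa + log([A⁻]/[HA]) = 4.74 + log(0.189/0.189)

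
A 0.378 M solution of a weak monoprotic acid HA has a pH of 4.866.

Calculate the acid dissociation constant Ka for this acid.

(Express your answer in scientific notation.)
K_a = 4.90e-10

[H⁺] = 10^(−pH) = 10^(−4.866) = 1.361e-05 M. For HA ⇌ H⁺ + A⁻, Ka = x²/(C − x) = (1.361e-05)²/(0.378 − 1.361e-05) = 4.90e-10.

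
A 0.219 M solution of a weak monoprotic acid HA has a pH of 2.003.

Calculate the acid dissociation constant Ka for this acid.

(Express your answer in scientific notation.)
K_a = 4.72e-04

[H⁺] = 10^(−pH) = 10^(−2.003) = 9.931e-03 M. For HA ⇌ H⁺ + A⁻, Ka = x²/(C − x) = (9.931e-03)²/(0.219 − 9.931e-03) = 4.72e-04.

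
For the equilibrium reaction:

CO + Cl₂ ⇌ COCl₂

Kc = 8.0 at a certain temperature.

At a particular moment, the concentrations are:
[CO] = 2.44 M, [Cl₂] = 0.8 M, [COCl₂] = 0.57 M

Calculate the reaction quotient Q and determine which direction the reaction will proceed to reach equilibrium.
Q = 0.292, Q < K, reaction proceeds forward (toward products)

Q = ([COCl₂]) / ([CO] × [Cl₂])
  = ((0.57)) / ((2.44)·(0.8)) = 0.57/1.952 = 0.292
Since Q = 0.292 < Kc = 8.0, the reaction proceeds forward (toward products) to reach equilibrium.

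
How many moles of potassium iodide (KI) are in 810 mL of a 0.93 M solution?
Moles = Molarity × Volume (L)
Moles = 0.93 M × 0.81 L = 0.7533 mol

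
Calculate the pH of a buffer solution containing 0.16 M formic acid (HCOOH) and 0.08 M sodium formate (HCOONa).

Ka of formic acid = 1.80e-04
pH = 3.44

pKa = -log(1.80e-04) = 3.74. pH = pKa + log([A⁻]/[HA]) = 3.74 + log(0.08/0.16)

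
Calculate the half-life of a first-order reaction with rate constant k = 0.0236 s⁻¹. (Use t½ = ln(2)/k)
29.37 s

t½ = ln(2)/k = 0.6931/0.0236 = 29.37 s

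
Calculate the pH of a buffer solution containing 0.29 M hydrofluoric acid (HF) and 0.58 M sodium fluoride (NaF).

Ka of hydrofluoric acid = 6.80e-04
pH = 3.47

pKa = -log(6.80e-04) = 3.17. pH = pKa + log([A⁻]/[HA]) = 3.17 + log(0.58/0.29)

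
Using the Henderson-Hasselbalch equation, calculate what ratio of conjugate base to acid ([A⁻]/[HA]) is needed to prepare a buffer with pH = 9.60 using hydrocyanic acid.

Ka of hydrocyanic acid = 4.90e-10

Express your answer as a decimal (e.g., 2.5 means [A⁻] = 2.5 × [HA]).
[A⁻]/[HA] = 1.951

pKa = −log(4.90e-10) = 9.3098. pH = pKa + log([A⁻]/[HA]). 9.60 = 9.3098 + log(ratio). log(ratio) = 9.60 − 9.3098 = 0.2902. ratio = 10^(0.2902) = 1.951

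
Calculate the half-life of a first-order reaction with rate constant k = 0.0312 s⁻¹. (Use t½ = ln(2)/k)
22.22 s

t½ = ln(2)/k = 0.6931/0.0312 = 22.22 s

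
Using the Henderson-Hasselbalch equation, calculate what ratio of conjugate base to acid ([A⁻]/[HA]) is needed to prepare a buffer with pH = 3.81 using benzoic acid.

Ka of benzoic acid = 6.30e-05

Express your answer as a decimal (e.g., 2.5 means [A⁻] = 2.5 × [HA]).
[A⁻]/[HA] = 0.407

pKa = −log(6.30e-05) = 4.2007. pH = pKa + log([A⁻]/[HA]). 3.81 = 4.2007 + log(ratio). log(ratio) = 3.81 − 4.2007 = -0.3907. ratio = 10^(-0.3907) = 0.407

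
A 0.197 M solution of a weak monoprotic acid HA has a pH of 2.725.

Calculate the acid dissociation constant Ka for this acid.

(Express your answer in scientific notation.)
K_a = 1.82e-05

[H⁺] = 10^(−pH) = 10^(−2.725) = 1.884e-03 M. For HA ⇌ H⁺ + A⁻, Ka = x²/(C − x) = (1.884e-03)²/(0.197 − 1.884e-03) = 1.82e-05.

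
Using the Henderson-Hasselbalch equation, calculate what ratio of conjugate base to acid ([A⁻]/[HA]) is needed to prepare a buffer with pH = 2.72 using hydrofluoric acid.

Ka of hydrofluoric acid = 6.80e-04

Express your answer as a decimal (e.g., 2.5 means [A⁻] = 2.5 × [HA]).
[A⁻]/[HA] = 0.357

pKa = −log(6.80e-04) = 3.1675. pH = pKa + log([A⁻]/[HA]). 2.72 = 3.1675 + log(ratio). log(ratio) = 2.72 − 3.1675 = -0.4475. ratio = 10^(-0.4475) = 0.357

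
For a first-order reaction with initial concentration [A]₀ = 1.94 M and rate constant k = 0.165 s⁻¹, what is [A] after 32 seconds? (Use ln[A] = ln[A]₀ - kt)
0.0099 M

ln[A] = ln[A]₀ - k·t = ln(1.94) - (0.165)·(32) = 0.6627 - 5.2800 = -4.6173
[A] = e^(-4.6173) = 0.0099 M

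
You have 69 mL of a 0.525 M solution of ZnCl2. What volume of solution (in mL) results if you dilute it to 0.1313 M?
Using M₁V₁ = M₂V₂:
0.525 × 69 = 0.1313 × V₂
V₂ = (0.525 × 69) / 0.1313 = 275.9 mL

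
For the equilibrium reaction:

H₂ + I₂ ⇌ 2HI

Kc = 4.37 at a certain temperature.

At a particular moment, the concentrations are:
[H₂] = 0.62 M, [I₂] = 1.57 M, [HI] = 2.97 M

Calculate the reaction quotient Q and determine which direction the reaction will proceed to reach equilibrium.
Q = 9.062, Q > K, reaction proceeds reverse (toward reactants)

Q = ([HI]^2) / ([H₂] × [I₂])
  = ((2.97)^2) / ((0.62)·(1.57)) = 8.8209/0.9734 = 9.062
Since Q = 9.062 > Kc = 4.37, the reaction proceeds reverse (toward reactants) to reach equilibrium.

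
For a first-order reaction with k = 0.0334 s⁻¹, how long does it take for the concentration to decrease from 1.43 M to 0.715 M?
20.75 s

From ln[A] = ln[A]₀ - k·t: t = ln([A]₀/[A])/k = ln(1.43/0.715)/0.0334 = ln(2.0000)/0.0334 = 0.6931/0.0334 = 20.75 s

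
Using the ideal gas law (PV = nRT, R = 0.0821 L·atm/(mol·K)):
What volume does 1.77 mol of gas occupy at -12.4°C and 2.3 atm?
T = -12.4°C + 273.15 = 260.75 K
V = nRT/P = (1.77 × 0.0821 × 260.75) / 2.3
V = 16.47 L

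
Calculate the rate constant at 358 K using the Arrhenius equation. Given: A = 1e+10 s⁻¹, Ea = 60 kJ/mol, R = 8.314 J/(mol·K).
1.76e+01 s⁻¹

k = A·exp(-Ea/(R·T)) = 1e+10·exp(-60000/(8.314·358)) = 1e+10·exp(-20.1585) = 1e+10·1.7590e-09 = 1.76e+01 s⁻¹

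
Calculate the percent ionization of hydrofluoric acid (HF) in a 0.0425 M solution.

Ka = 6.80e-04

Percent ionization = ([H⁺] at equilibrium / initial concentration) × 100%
Percent ionization = 11.9%

Let x = [H⁺]. Ka = x²/(C - x) ⇒ x² + (6.80e-04)x - (6.80e-04)(0.0425) = 0. x = 5.0466e-03. Percent = (5.0466e-03/0.0425) × 100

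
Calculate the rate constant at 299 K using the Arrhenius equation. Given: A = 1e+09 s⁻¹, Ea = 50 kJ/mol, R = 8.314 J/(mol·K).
1.84e+00 s⁻¹

k = A·exp(-Ea/(R·T)) = 1e+09·exp(-50000/(8.314·299)) = 1e+09·exp(-20.1136) = 1e+09·1.8399e-09 = 1.84e+00 s⁻¹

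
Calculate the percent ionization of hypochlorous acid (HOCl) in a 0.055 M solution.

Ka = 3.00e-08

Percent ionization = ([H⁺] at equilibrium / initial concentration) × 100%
Percent ionization = 0.0738%

Let x = [H⁺]. Ka = x²/(C - x) ⇒ x² + (3.00e-08)x - (3.00e-08)(0.055) = 0. x = 4.0605e-05. Percent = (4.0605e-05/0.055) × 100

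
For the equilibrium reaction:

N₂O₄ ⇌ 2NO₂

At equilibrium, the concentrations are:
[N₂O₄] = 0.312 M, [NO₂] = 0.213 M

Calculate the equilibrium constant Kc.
K_c = 0.1454

Kc = ([NO₂]^2) / ([N₂O₄])
   = ((0.213)^2) / ((0.312))
   = 0.045369 / 0.312 = 0.1454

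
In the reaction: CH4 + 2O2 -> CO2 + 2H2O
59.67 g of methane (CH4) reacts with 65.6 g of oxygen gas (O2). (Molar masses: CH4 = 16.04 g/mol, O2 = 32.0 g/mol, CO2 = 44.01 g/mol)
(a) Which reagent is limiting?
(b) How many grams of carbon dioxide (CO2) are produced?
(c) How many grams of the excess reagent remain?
(a) O2, (b) 45.11 g, (c) 43.23 g

Moles of CH4 = 59.67 g ÷ 16.04 g/mol = 3.72007 mol
Moles of O2 = 65.6 g ÷ 32.0 g/mol = 2.05 mol
Moles ÷ coefficient: CH4: 3.72007/1 = 3.72, O2: 2.05/2 = 1.025
(a) O2 has the smaller value, so O2 is the limiting reagent.
(b) Moles of CO2 = 2.05 mol O2 × (1/2) = 1.025 mol; mass = 1.025 mol × 44.01 g/mol = 45.11 g
(c) CH4 consumed = 2.05 × (1/2) = 1.025 mol; remaining = 3.72007 − 1.025 = 2.69507 mol; mass = 2.69507 mol × 16.04 g/mol = 43.23 g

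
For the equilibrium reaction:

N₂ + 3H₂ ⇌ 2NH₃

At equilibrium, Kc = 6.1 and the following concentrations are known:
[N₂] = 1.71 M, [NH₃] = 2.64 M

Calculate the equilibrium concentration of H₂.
[H₂] = 0.8742 M

Kc = ([NH₃]^2) / ([N₂] × [H₂]^3) = 6.1
[H₂]^3 = (product terms)/(Kc · other reactant terms) = 6.9696 / (6.1 · 1.71) = 0.66816
[H₂] = (0.66816)^(1/3) = 0.8742 M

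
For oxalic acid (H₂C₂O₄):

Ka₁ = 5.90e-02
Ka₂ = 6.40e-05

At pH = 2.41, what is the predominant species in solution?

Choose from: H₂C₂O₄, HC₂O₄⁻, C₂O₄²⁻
HC₂O₄⁻

pKa1 = 1.23, pKa2 = 4.19. Each pKa is the crossover between adjacent species; pH = 2.41 lies in the region where HC₂O₄⁻ predominates.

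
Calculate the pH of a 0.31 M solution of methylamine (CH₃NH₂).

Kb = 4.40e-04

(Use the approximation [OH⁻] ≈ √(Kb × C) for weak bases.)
pH = 12.07

[OH⁻] = √(Kb × C) = √(4.40e-04 × 0.31) = 1.1679e-02. pOH = 1.93, pH = 14 - pOH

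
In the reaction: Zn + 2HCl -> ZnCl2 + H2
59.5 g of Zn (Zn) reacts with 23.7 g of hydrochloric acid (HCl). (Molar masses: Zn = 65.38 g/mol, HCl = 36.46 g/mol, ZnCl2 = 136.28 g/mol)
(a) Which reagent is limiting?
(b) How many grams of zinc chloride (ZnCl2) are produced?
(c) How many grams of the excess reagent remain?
(a) HCl, (b) 44.29 g, (c) 38.25 g

Moles of Zn = 59.5 g ÷ 65.38 g/mol = 0.910064 mol
Moles of HCl = 23.7 g ÷ 36.46 g/mol = 0.650027 mol
Moles ÷ coefficient: Zn: 0.910064/1 = 0.9101, HCl: 0.650027/2 = 0.325
(a) HCl has the smaller value, so HCl is the limiting reagent.
(b) Moles of ZnCl2 = 0.650027 mol HCl × (1/2) = 0.325014 mol; mass = 0.325014 mol × 136.28 g/mol = 44.29 g
(c) Zn consumed = 0.650027 × (1/2) = 0.325014 mol; remaining = 0.910064 − 0.325014 = 0.585051 mol; mass = 0.585051 mol × 65.38 g/mol = 38.25 g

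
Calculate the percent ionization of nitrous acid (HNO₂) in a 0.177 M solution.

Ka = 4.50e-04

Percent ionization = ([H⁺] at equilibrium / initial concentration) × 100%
Percent ionization = 4.92%

Let x = [H⁺]. Ka = x²/(C - x) ⇒ x² + (4.50e-04)x - (4.50e-04)(0.177) = 0. x = 8.7025e-03. Percent = (8.7025e-03/0.177) × 100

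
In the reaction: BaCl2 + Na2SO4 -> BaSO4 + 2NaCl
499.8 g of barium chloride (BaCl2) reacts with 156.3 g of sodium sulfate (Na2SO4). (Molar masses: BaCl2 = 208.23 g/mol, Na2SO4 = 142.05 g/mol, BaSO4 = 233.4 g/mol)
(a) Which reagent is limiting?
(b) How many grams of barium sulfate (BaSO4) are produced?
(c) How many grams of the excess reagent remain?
(a) Na2SO4, (b) 256.8 g, (c) 270.7 g

Moles of BaCl2 = 499.8 g ÷ 208.23 g/mol = 2.40023 mol
Moles of Na2SO4 = 156.3 g ÷ 142.05 g/mol = 1.10032 mol
Moles ÷ coefficient: BaCl2: 2.40023/1 = 2.4, Na2SO4: 1.10032/1 = 1.1
(a) Na2SO4 has the smaller value, so Na2SO4 is the limiting reagent.
(b) Moles of BaSO4 = 1.10032 mol Na2SO4 × (1/1) = 1.10032 mol; mass = 1.10032 mol × 233.4 g/mol = 256.8 g
(c) BaCl2 consumed = 1.10032 × (1/1) = 1.10032 mol; remaining = 2.40023 − 1.10032 = 1.29991 mol; mass = 1.29991 mol × 208.23 g/mol = 270.7 g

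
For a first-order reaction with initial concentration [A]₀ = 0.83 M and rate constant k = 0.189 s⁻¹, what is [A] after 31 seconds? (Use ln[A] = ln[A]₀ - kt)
0.0024 M

ln[A] = ln[A]₀ - k·t = ln(0.83) - (0.189)·(31) = -0.1863 - 5.8590 = -6.0453
[A] = e^(-6.0453) = 0.0024 M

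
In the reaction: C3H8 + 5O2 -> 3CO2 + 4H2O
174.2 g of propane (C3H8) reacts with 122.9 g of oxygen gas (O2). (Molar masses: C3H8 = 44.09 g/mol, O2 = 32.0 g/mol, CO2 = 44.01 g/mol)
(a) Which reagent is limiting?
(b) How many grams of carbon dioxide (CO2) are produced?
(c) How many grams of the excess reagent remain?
(a) O2, (b) 101.4 g, (c) 140.3 g

Moles of C3H8 = 174.2 g ÷ 44.09 g/mol = 3.95101 mol
Moles of O2 = 122.9 g ÷ 32.0 g/mol = 3.84063 mol
Moles ÷ coefficient: C3H8: 3.95101/1 = 3.951, O2: 3.84063/5 = 0.7681
(a) O2 has the smaller value, so O2 is the limiting reagent.
(b) Moles of CO2 = 3.84063 mol O2 × (3/5) = 2.30438 mol; mass = 2.30438 mol × 44.01 g/mol = 101.4 g
(c) C3H8 consumed = 3.84063 × (1/5) = 0.768125 mol; remaining = 3.95101 − 0.768125 = 3.18288 mol; mass = 3.18288 mol × 44.09 g/mol = 140.3 g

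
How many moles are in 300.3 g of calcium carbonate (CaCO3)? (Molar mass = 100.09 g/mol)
Moles = 300.3 g ÷ 100.09 g/mol = 3 mol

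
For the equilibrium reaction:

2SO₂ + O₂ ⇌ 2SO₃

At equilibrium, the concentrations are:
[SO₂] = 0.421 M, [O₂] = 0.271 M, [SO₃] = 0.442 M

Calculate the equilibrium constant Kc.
K_c = 4.0673

Kc = ([SO₃]^2) / ([SO₂]^2 × [O₂])
   = ((0.442)^2) / ((0.421)^2·(0.271))
   = 0.19536 / 0.048032 = 4.0673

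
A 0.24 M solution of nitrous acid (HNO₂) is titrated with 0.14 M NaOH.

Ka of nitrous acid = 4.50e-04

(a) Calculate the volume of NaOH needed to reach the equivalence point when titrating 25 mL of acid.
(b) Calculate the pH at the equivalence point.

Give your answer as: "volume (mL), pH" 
V = 42.9 mL, pH = 8.15

(a) At equivalence: moles acid = moles base.
moles acid = 0.24 × 0.025 = 0.006 mol; V_NaOH = 0.006/0.14 = 0.04286 L = 42.9 mL.
(b) At equivalence, all acid → conjugate base A⁻ at [A⁻] = 0.006/0.06786 = 0.08842 M.
Kb = Kw/Ka = 1.0e-14/4.50e-04 = 2.222e-11; [OH⁻] = √(Kb·[A⁻]) = 1.402e-06; pOH = 5.85; pH = 14 − pOH = 8.15.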